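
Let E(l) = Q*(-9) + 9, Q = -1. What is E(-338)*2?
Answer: 36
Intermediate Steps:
E(l) = 18 (E(l) = -1*(-9) + 9 = 9 + 9 = 18)
E(-338)*2 = 18*2 = 36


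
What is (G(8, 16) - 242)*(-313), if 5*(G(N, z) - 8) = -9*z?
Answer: 411282/5 ≈ 82256.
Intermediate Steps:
G(N, z) = 8 - 9*z/5 (G(N, z) = 8 + (-9*z)/5 = 8 - 9*z/5)
(G(8, 16) - 242)*(-313) = ((8 - 9/5*16) - 242)*(-313) = ((8 - 144/5) - 242)*(-313) = (-104/5 - 242)*(-313) = -1314/5*(-313) = 411282/5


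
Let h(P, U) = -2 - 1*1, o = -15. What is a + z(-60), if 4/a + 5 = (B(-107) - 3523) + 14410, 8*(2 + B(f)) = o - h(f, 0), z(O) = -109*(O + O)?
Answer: 284581568/21757 ≈ 13080.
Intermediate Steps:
h(P, U) = -3 (h(P, U) = -2 - 1 = -3)
z(O) = -218*O
B(f) = -7/2 (B(f) = -2 + (-15 - 1*(-3))/8 = -2 + (-15 + 3)/8 = -2 + (1/8)*(-12) = -2 - 3/2 = -7/2)
a = 8/21757 (a = 4/(-5 + ((-7/2 - 3523) + 14410)) = 4/(-5 + (-7053/2 + 14410)) = 4/(-5 + 21767/2) = 4/(21757/2) = 4*(2/21757) = 8/21757 ≈ 0.00036770)
a + z(-60) = 8/21757 - 218*(-60) = 8/21757 + 13080 = 284581568/21757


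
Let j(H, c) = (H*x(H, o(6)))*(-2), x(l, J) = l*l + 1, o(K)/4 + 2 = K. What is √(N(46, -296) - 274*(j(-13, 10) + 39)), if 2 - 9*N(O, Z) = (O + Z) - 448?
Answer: I*√10995194/3 ≈ 1105.3*I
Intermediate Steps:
o(K) = -8 + 4*K
x(l, J) = 1 + l² (x(l, J) = l² + 1 = 1 + l²)
N(O, Z) = 50 - O/9 - Z/9 (N(O, Z) = 2/9 - ((O + Z) - 448)/9 = 2/9 - (-448 + O + Z)/9 = 2/9 + (448/9 - O/9 - Z/9) = 50 - O/9 - Z/9)
j(H, c) = -2*H*(1 + H²) (j(H, c) = (H*(1 + H²))*(-2) = -2*H*(1 + H²))
√(N(46, -296) - 274*(j(-13, 10) + 39)) = √((50 - ⅑*46 - ⅑*(-296)) - 274*(-2*(-13)*(1 + (-13)²) + 39)) = √((50 - 46/9 + 296/9) - 274*(-2*(-13)*(1 + 169) + 39)) = √(700/9 - 274*(-2*(-13)*170 + 39)) = √(700/9 - 274*(4420 + 39)) = √(700/9 - 274*4459) = √(700/9 - 1221766) = √(-10995194/9) = I*√10995194/3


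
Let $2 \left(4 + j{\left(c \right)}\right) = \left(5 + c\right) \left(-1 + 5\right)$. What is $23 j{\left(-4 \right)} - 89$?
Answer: $-135$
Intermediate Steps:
$j{\left(c \right)} = 6 + 2 c$ ($j{\left(c \right)} = -4 + \frac{\left(5 + c\right) \left(-1 + 5\right)}{2} = -4 + \frac{\left(5 + c\right) 4}{2} = -4 + \frac{20 + 4 c}{2} = -4 + \left(10 + 2 c\right) = 6 + 2 c$)
$23 j{\left(-4 \right)} - 89 = 23 \left(6 + 2 \left(-4\right)\right) - 89 = 23 \left(6 - 8\right) - 89 = 23 \left(-2\right) - 89 = -46 - 89 = -135$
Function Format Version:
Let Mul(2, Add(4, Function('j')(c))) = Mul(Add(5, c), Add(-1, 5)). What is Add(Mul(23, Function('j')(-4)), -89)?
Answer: -135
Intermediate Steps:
Function('j')(c) = Add(6, Mul(2, c)) (Function('j')(c) = Add(-4, Mul(Rational(1, 2), Mul(Add(5, c), Add(-1, 5)))) = Add(-4, Mul(Rational(1, 2), Mul(Add(5, c), 4))) = Add(-4, Mul(Rational(1, 2), Add(20, Mul(4, c)))) = Add(-4, Add(10, Mul(2, c))) = Add(6, Mul(2, c)))
Add(Mul(23, Function('j')(-4)), -89) = Add(Mul(23, Add(6, Mul(2, -4))), -89) = Add(Mul(23, Add(6, -8)), -89) = Add(Mul(23, -2), -89) = Add(-46, -89) = -135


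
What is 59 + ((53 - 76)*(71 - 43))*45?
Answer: -28921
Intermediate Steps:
59 + ((53 - 76)*(71 - 43))*45 = 59 - 23*28*45 = 59 - 644*45 = 59 - 28980 = -28921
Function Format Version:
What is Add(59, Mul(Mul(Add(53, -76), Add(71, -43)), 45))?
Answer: -28921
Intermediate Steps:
Add(59, Mul(Mul(Add(53, -76), Add(71, -43)), 45)) = Add(59, Mul(Mul(-23, 28), 45)) = Add(59, Mul(-644, 45)) = Add(59, -28980) = -28921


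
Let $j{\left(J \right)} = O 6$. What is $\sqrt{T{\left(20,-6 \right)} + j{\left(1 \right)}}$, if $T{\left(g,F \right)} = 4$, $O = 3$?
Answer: $\sqrt{22} \approx 4.6904$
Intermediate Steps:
$j{\left(J \right)} = 18$ ($j{\left(J \right)} = 3 \cdot 6 = 18$)
$\sqrt{T{\left(20,-6 \right)} + j{\left(1 \right)}} = \sqrt{4 + 18} = \sqrt{22}$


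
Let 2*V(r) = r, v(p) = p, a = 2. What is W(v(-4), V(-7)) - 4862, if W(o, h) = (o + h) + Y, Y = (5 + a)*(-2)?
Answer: -9767/2 ≈ -4883.5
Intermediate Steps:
Y = -14 (Y = (5 + 2)*(-2) = 7*(-2) = -14)
V(r) = r/2
W(o, h) = -14 + h + o (W(o, h) = (o + h) - 14 = (h + o) - 14 = -14 + h + o)
W(v(-4), V(-7)) - 4862 = (-14 + (½)*(-7) - 4) - 4862 = (-14 - 7/2 - 4) - 4862 = -43/2 - 4862 = -9767/2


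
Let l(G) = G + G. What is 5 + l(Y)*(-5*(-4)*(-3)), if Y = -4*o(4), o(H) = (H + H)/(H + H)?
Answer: 485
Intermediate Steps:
o(H) = 1 (o(H) = (2*H)/((2*H)) = (2*H)*(1/(2*H)) = 1)
Y = -4 (Y = -4*1 = -4)
l(G) = 2*G
5 + l(Y)*(-5*(-4)*(-3)) = 5 + (2*(-4))*(-5*(-4)*(-3)) = 5 - 160*(-3) = 5 - 8*(-60) = 5 + 480 = 485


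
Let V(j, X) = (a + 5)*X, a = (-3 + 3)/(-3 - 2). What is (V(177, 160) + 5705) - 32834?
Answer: -26329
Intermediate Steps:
a = 0 (a = 0/(-5) = 0*(-⅕) = 0)
V(j, X) = 5*X (V(j, X) = (0 + 5)*X = 5*X)
(V(177, 160) + 5705) - 32834 = (5*160 + 5705) - 32834 = (800 + 5705) - 32834 = 6505 - 32834 = -26329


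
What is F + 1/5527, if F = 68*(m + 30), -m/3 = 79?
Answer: -77798051/5527 ≈ -14076.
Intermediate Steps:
m = -237 (m = -3*79 = -237)
F = -14076 (F = 68*(-237 + 30) = 68*(-207) = -14076)
F + 1/5527 = -14076 + 1/5527 = -77798051/5527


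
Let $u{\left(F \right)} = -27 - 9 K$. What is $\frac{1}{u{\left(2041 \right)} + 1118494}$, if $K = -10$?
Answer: $\frac{1}{1118557} \approx 8.9401 \cdot 10^{-7}$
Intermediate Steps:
$u{\left(F \right)} = 63$ ($u{\left(F \right)} = -27 - -90 = -27 + 90 = 63$)
$\frac{1}{u{\left(2041 \right)} + 1118494} = \frac{1}{63 + 1118494} = \frac{1}{1118557}$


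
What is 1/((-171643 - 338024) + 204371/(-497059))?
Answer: -497059/253334773724 ≈ -1.9621e-6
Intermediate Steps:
1/((-171643 - 338024) + 204371/(-497059)) = 1/(-509667 + 204371*(-1/497059)) = 1/(-509667 - 204371/497059) = 1/(-253334773724/497059) = -497059/253334773724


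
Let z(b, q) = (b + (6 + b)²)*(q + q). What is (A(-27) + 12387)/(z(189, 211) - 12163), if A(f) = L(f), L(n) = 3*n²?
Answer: 14574/16114145 ≈ 0.00090442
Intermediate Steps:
A(f) = 3*f²
z(b, q) = 2*q*(b + (6 + b)²) (z(b, q) = (b + (6 + b)²)*(2*q) = 2*q*(b + (6 + b)²))
(A(-27) + 12387)/(z(189, 211) - 12163) = (3*(-27)² + 12387)/(2*211*(189 + (6 + 189)²) - 12163) = (3*729 + 12387)/(2*211*(189 + 195²) - 12163) = (2187 + 12387)/(2*211*(189 + 38025) - 12163) = 14574/(2*211*38214 - 12163) = 14574/(16126308 - 12163) = 14574/16114145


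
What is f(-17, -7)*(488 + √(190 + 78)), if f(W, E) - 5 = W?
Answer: -5856 - 24*√67 ≈ -6052.4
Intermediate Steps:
f(W, E) = 5 + W
f(-17, -7)*(488 + √(190 + 78)) = (5 - 17)*(488 + √(190 + 78)) = -12*(488 + √268) = -12*(488 + 2*√67) = -5856 - 24*√67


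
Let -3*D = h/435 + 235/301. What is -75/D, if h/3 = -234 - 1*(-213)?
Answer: 9820125/27754 ≈ 353.83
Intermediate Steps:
h = -63 (h = 3*(-234 - 1*(-213)) = 3*(-234 + 213) = 3*(-21) = -63)
D = -27754/130935 (D = -(-63/435 + 235/301)/3 = -(-63*1/435 + 235*(1/301))/3 = -(-21/145 + 235/301)/3 = -⅓*27754/43645 = -27754/130935 ≈ -0.21197)
-75/D = -75/(-27754/130935) = -75*(-130935/27754) = 9820125/27754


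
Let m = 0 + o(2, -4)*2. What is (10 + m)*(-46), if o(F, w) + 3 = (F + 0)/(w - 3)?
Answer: -1104/7 ≈ -157.71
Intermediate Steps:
o(F, w) = -3 + F/(-3 + w) (o(F, w) = -3 + (F + 0)/(w - 3) = -3 + F/(-3 + w))
m = -46/7 (m = 0 + ((9 + 2 - 3*(-4))/(-3 - 4))*2 = 0 + ((9 + 2 + 12)/(-7))*2 = 0 - ⅐*23*2 = 0 - 23/7*2 = 0 - 46/7 = -46/7 ≈ -6.5714)
(10 + m)*(-46) = (10 - 46/7)*(-46) = (24/7)*(-46) = -1104/7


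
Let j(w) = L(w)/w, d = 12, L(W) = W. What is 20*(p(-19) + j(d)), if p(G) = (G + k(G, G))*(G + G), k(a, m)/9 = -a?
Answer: -115500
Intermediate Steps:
k(a, m) = -9*a (k(a, m) = 9*(-a) = -9*a)
j(w) = 1 (j(w) = w/w = 1)
p(G) = -16*G² (p(G) = (G - 9*G)*(G + G) = (-8*G)*(2*G) = -16*G²)
20*(p(-19) + j(d)) = 20*(-16*(-19)² + 1) = 20*(-16*361 + 1) = 20*(-5776 + 1) = 20*(-5775) = -115500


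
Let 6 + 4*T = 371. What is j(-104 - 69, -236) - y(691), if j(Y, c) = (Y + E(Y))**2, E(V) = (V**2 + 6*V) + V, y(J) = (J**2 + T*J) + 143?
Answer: 3257105389/4 ≈ 8.1428e+8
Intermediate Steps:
T = 365/4 (T = -3/2 + (1/4)*371 = -3/2 + 371/4 = 365/4 ≈ 91.250)
y(J) = 143 + J**2 + 365*J/4 (y(J) = (J**2 + 365*J/4) + 143 = 143 + J**2 + 365*J/4)
E(V) = V**2 + 7*V
j(Y, c) = (Y + Y*(7 + Y))**2
j(-104 - 69, -236) - y(691) = (-104 - 69)**2*(8 + (-104 - 69))**2 - (143 + 691**2 + (365/4)*691) = (-173)**2*(8 - 173)**2 - (143 + 477481 + 252215/4) = 29929*(-165)**2 - 1*2162711/4 = 29929*27225 - 2162711/4 = 814817025 - 2162711/4 = 3257105389/4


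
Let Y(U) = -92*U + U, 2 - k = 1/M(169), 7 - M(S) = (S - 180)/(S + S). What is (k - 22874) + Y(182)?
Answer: -93734956/2377 ≈ -39434.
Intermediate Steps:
M(S) = 7 - (-180 + S)/(2*S) (M(S) = 7 - (S - 180)/(S + S) = 7 - (-180 + S)/(2*S))
k = 4416/2377 (k = 2 - 1/(13/2 + 90/169) = 2 - 1/2377/338 = 2 - 1*338/2377 = 2 - 338/2377 = 4416/2377 ≈ 1.8578)
Y(U) = -91*U
(k - 22874) + Y(182) = (4416/2377 - 22874) - 91*182 = -54367082/2377 - 16562 = -93734956/2377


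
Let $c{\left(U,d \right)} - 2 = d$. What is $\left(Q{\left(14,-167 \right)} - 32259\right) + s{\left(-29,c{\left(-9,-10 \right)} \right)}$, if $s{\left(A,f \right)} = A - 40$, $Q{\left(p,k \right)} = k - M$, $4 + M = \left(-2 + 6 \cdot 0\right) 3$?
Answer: $-32485$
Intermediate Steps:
$c{\left(U,d \right)} = 2 + d$
$M = -10$ ($M = -4 + \left(-2 + 6 \cdot 0\right) 3 = -4 + \left(-2 + 0\right) 3 = -4 - 6 = -10$)
$Q{\left(p,k \right)} = 10 + k$ ($Q{\left(p,k \right)} = k - -10 = k + 10 = 10 + k$)
$s{\left(A,f \right)} = -40 + A$ ($s{\left(A,f \right)} = A - 40 = -40 + A$)
$\left(Q{\left(14,-167 \right)} - 32259\right) + s{\left(-29,c{\left(-9,-10 \right)} \right)} = \left(\left(10 - 167\right) - 32259\right) - 69 = \left(-157 - 32259\right) - 69 = -32416 - 69 = -32485$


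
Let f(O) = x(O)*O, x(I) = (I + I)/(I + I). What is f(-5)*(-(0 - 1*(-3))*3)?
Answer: 45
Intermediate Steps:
x(I) = 1 (x(I) = (2*I)/((2*I)) = (2*I)*(1/(2*I)) = 1)
f(O) = O (f(O) = 1*O = O)
f(-5)*(-(0 - 1*(-3))*3) = -5*(-(0 - 1*(-3)))*3 = -5*(-(0 + 3))*3 = -5*(-1*3)*3 = -(-15)*3 = -5*(-9) = 45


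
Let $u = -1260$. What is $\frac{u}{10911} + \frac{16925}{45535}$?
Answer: $\frac{8486305}{33122159} \approx 0.25621$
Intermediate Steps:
$\frac{u}{10911} + \frac{16925}{45535} = - \frac{1260}{10911} + \frac{16925}{45535} = \left(-1260\right) \frac{1}{10911} + 16925 \cdot \frac{1}{45535} = - \frac{420}{3637} + \frac{3385}{9107} = \frac{8486305}{33122159}$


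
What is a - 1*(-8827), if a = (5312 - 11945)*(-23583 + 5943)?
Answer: 117014947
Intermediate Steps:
a = 117006120 (a = -6633*(-17640) = 117006120)
a - 1*(-8827) = 117006120 - 1*(-8827) = 117006120 + 8827 = 117014947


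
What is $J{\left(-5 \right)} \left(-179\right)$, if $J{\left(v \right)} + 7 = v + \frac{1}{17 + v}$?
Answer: $\frac{25597}{12} \approx 2133.1$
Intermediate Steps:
$J{\left(v \right)} = -7 + v + \frac{1}{17 + v}$ ($J{\left(v \right)} = -7 + \left(v + \frac{1}{17 + v}\right) = -7 + v + \frac{1}{17 + v}$)
$J{\left(-5 \right)} \left(-179\right) = \frac{-118 + \left(-5\right)^{2} + 10 \left(-5\right)}{17 - 5} \left(-179\right) = \frac{-118 + 25 - 50}{12} \left(-179\right) = \frac{1}{12} \left(-143\right) \left(-179\right) = \left(- \frac{143}{12}\right) \left(-179\right) = \frac{25597}{12}$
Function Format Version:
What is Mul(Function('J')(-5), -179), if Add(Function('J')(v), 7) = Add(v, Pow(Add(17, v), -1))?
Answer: Rational(25597, 12) ≈ 2133.1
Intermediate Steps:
Function('J')(v) = Add(-7, v, Pow(Add(17, v), -1)) (Function('J')(v) = Add(-7, Add(v, Pow(Add(17, v), -1))) = Add(-7, v, Pow(Add(17, v), -1)))
Mul(Function('J')(-5), -179) = Mul(Mul(Pow(Add(17, -5), -1), Add(-118, Pow(-5, 2), Mul(10, -5))), -179) = Mul(Mul(Pow(12, -1), Add(-118, 25, -50)), -179) = Mul(Mul(Rational(1, 12), -143), -179) = Mul(Rational(-143, 12), -179) = Rational(25597, 12)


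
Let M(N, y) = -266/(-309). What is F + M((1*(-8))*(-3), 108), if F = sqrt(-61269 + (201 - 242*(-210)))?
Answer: 266/309 + 2*I*sqrt(2562) ≈ 0.86084 + 101.23*I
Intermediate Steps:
M(N, y) = 266/309 (M(N, y) = -266*(-1/309) = 266/309)
F = 2*I*sqrt(2562) (F = sqrt(-61269 + (201 + 50820)) = sqrt(-61269 + 51021) = sqrt(-10248) = 2*I*sqrt(2562) ≈ 101.23*I)
F + M((1*(-8))*(-3), 108) = 2*I*sqrt(2562) + 266/309 = 266/309 + 2*I*sqrt(2562)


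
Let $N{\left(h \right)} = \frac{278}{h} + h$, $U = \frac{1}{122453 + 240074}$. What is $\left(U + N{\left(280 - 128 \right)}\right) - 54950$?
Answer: $- \frac{1509746954167}{27552052} \approx -54796.0$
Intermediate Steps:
$U = \frac{1}{362527} \approx 2.7584 \cdot 10^{-6}$
$N{\left(h \right)} = h + \frac{278}{h}$
$\left(U + N{\left(280 - 128 \right)}\right) - 54950 = \left(\frac{1}{362527} + \left(\left(280 - 128\right) + \frac{278}{280 - 128}\right)\right) - 54950 = \left(\frac{1}{362527} + \left(152 + \frac{278}{152}\right)\right) - 54950 = \left(\frac{1}{362527} + \left(152 + 278 \cdot \frac{1}{152}\right)\right) - 54950 = \left(\frac{1}{362527} + \left(152 + \frac{139}{76}\right)\right) - 54950 = \left(\frac{1}{362527} + \frac{11691}{76}\right) - 54950 = \frac{4238303233}{27552052} - 54950 = - \frac{1509746954167}{27552052}$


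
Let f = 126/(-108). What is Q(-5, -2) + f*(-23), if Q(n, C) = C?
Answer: 149/6 ≈ 24.833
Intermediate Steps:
f = -7/6 (f = 126*(-1/108) = -7/6 ≈ -1.1667)
Q(-5, -2) + f*(-23) = -2 - 7/6*(-23) = -2 + 161/6 = 149/6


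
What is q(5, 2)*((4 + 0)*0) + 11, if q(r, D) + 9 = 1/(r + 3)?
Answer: 11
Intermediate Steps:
q(r, D) = -9 + 1/(3 + r) (q(r, D) = -9 + 1/(r + 3) = -9 + 1/(3 + r))
q(5, 2)*((4 + 0)*0) + 11 = ((-26 - 9*5)/(3 + 5))*((4 + 0)*0) + 11 = ((-26 - 45)/8)*(4*0) + 11 = ((1/8)*(-71))*0 + 11 = -71/8*0 + 11 = 0 + 11 = 11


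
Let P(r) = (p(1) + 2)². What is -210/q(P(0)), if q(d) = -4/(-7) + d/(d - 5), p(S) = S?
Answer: -5880/79 ≈ -74.430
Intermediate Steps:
P(r) = 9 (P(r) = (1 + 2)² = 3² = 9)
q(d) = 4/7 + d/(-5 + d) (q(d) = -4*(-⅐) + d/(-5 + d) = 4/7 + d/(-5 + d))
-210/q(P(0)) = -210*7*(-5 + 9)/(-20 + 11*9) = -210*28/(-20 + 99) = -210/((⅐)*(¼)*79) = -210/79/28 = -210*28/79 = -5880/79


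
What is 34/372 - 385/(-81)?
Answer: 24329/5022 ≈ 4.8445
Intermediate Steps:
34/372 - 385/(-81) = 34*(1/372) - 385*(-1/81) = 17/186 + 385/81 = 24329/5022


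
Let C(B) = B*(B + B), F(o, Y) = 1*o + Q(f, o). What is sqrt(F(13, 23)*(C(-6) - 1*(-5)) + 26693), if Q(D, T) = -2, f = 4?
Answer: 18*sqrt(85) ≈ 165.95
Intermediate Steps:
F(o, Y) = -2 + o (F(o, Y) = 1*o - 2 = o - 2 = -2 + o)
C(B) = 2*B**2 (C(B) = B*(2*B) = 2*B**2)
sqrt(F(13, 23)*(C(-6) - 1*(-5)) + 26693) = sqrt((-2 + 13)*(2*(-6)**2 - 1*(-5)) + 26693) = sqrt(11*(2*36 + 5) + 26693) = sqrt(11*(72 + 5) + 26693) = sqrt(11*77 + 26693) = sqrt(847 + 26693) = sqrt(27540) = 18*sqrt(85)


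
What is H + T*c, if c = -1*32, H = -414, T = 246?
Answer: -8286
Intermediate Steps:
c = -32
H + T*c = -414 + 246*(-32) = -414 - 7872 = -8286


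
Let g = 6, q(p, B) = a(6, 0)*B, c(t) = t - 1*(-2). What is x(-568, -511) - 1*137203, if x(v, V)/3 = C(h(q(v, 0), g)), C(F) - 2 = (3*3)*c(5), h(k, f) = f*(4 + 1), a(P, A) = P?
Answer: -137008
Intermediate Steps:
c(t) = 2 + t (c(t) = t + 2 = 2 + t)
q(p, B) = 6*B
h(k, f) = 5*f (h(k, f) = f*5 = 5*f)
C(F) = 65 (C(F) = 2 + (3*3)*(2 + 5) = 2 + 9*7 = 2 + 63 = 65)
x(v, V) = 195 (x(v, V) = 3*65 = 195)
x(-568, -511) - 1*137203 = 195 - 1*137203 = 195 - 137203 = -137008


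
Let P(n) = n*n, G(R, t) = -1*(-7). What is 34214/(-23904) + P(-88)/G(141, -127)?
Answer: 92436539/83664 ≈ 1104.9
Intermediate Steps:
G(R, t) = 7
P(n) = n²
34214/(-23904) + P(-88)/G(141, -127) = 34214/(-23904) + (-88)²/7 = 34214*(-1/23904) + 7744*(⅐) = -17107/11952 + 7744/7 = 92436539/83664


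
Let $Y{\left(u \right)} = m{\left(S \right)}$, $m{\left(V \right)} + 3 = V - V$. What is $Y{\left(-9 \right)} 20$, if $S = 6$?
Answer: $-60$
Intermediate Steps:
$m{\left(V \right)} = -3$ ($m{\left(V \right)} = -3 + \left(V - V\right) = -3 + 0 = -3$)
$Y{\left(u \right)} = -3$
$Y{\left(-9 \right)} 20 = \left(-3\right) 20 = -60$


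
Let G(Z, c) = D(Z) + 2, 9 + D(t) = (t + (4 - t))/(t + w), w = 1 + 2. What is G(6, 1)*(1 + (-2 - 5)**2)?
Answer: -2950/9 ≈ -327.78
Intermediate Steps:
w = 3
D(t) = -9 + 4/(3 + t) (D(t) = -9 + (t + (4 - t))/(t + 3) = -9 + 4/(3 + t))
G(Z, c) = 2 + (-23 - 9*Z)/(3 + Z) (G(Z, c) = (-23 - 9*Z)/(3 + Z) + 2 = 2 + (-23 - 9*Z)/(3 + Z))
G(6, 1)*(1 + (-2 - 5)**2) = ((-17 - 7*6)/(3 + 6))*(1 + (-2 - 5)**2) = ((-17 - 42)/9)*(1 + (-7)**2) = ((1/9)*(-59))*(1 + 49) = -59/9*50 = -2950/9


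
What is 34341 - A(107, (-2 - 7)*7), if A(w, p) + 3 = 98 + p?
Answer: 34309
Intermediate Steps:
A(w, p) = 95 + p (A(w, p) = -3 + (98 + p) = 95 + p)
34341 - A(107, (-2 - 7)*7) = 34341 - (95 + (-2 - 7)*7) = 34341 - (95 - 9*7) = 34341 - (95 - 63) = 34341 - 1*32 = 34341 - 32 = 34309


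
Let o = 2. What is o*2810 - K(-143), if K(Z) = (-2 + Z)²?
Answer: -15405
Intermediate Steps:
o*2810 - K(-143) = 2*2810 - (-2 - 143)² = 5620 - 1*(-145)² = 5620 - 1*21025 = 5620 - 21025 = -15405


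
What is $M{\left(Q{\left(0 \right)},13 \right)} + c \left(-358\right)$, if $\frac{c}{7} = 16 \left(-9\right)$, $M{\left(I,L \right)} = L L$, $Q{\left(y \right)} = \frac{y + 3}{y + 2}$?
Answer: $361033$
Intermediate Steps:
$Q{\left(y \right)} = \frac{3 + y}{2 + y}$
$M{\left(I,L \right)} = L^{2}$
$c = -1008$ ($c = 7 \cdot 16 \left(-9\right) = 7 \left(-144\right) = -1008$)
$M{\left(Q{\left(0 \right)},13 \right)} + c \left(-358\right) = 13^{2} - -360864 = 169 + 360864 = 361033$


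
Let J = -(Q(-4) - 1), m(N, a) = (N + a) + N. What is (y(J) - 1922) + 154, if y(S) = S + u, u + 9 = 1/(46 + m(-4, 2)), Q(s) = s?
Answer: -70879/40 ≈ -1772.0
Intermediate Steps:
m(N, a) = a + 2*N
J = 5 (J = -(-4 - 1) = -1*(-5) = 5)
u = -359/40 (u = -9 + 1/(46 + (2 + 2*(-4))) = -9 + 1/(46 + (2 - 8)) = -9 + 1/(46 - 6) = -9 + 1/40 = -359/40 ≈ -8.9750)
y(S) = -359/40 + S (y(S) = S - 359/40 = -359/40 + S)
(y(J) - 1922) + 154 = ((-359/40 + 5) - 1922) + 154 = (-159/40 - 1922) + 154 = -77039/40 + 154 = -70879/40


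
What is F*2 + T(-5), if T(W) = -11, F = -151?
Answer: -313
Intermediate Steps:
F*2 + T(-5) = -151*2 - 11 = -302 - 11 = -313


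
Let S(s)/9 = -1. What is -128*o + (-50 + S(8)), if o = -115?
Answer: 14661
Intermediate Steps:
S(s) = -9 (S(s) = 9*(-1) = -9)
-128*o + (-50 + S(8)) = -128*(-115) + (-50 - 9) = 14720 - 59 = 14661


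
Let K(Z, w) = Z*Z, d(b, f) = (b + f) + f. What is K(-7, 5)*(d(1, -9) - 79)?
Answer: -4704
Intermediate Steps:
d(b, f) = b + 2*f
K(Z, w) = Z**2
K(-7, 5)*(d(1, -9) - 79) = (-7)**2*((1 + 2*(-9)) - 79) = 49*((1 - 18) - 79) = 49*(-17 - 79) = 49*(-96) = -4704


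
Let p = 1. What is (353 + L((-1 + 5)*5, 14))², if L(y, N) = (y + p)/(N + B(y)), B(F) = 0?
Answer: 502681/4 ≈ 1.2567e+5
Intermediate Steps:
L(y, N) = (1 + y)/N (L(y, N) = (y + 1)/(N + 0) = (1 + y)/N)
(353 + L((-1 + 5)*5, 14))² = (353 + (1 + (-1 + 5)*5)/14)² = (353 + (1 + 4*5)/14)² = (353 + (1 + 20)/14)² = (353 + (1/14)*21)² = (353 + 3/2)² = (709/2)² = 502681/4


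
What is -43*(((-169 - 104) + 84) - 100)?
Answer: 12427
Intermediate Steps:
-43*(((-169 - 104) + 84) - 100) = -43*((-273 + 84) - 100) = -43*(-189 - 100) = -43*(-289) = 12427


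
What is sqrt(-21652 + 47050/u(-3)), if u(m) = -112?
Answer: I*sqrt(17304518)/28 ≈ 148.57*I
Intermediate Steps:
sqrt(-21652 + 47050/u(-3)) = sqrt(-21652 + 47050/(-112)) = sqrt(-21652 + 47050*(-1/112)) = sqrt(-21652 - 23525/56) = sqrt(-1236037/56) = I*sqrt(17304518)/28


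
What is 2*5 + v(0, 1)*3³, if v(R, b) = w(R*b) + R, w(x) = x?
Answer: 10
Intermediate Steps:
v(R, b) = R + R*b (v(R, b) = R*b + R = R + R*b)
2*5 + v(0, 1)*3³ = 2*5 + (0*(1 + 1))*3³ = 10 + (0*2)*27 = 10 + 0*27 = 10 + 0 = 10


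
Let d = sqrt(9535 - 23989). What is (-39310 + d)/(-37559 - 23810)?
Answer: 39310/61369 - 3*I*sqrt(1606)/61369 ≈ 0.64055 - 0.001959*I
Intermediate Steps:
d = 3*I*sqrt(1606) (d = sqrt(-14454) = 3*I*sqrt(1606) ≈ 120.22*I)
(-39310 + d)/(-37559 - 23810) = (-39310 + 3*I*sqrt(1606))/(-37559 - 23810) = (-39310 + 3*I*sqrt(1606))/(-61369) = (-39310 + 3*I*sqrt(1606))*(-1/61369) = 39310/61369 - 3*I*sqrt(1606)/61369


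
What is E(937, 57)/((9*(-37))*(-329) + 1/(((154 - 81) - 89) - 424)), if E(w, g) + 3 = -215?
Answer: -95920/48205079 ≈ -0.0019898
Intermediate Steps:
E(w, g) = -218 (E(w, g) = -3 - 215 = -218)
E(937, 57)/((9*(-37))*(-329) + 1/(((154 - 81) - 89) - 424)) = -218/((9*(-37))*(-329) + 1/(((154 - 81) - 89) - 424)) = -218/(-333*(-329) + 1/((73 - 89) - 424)) = -218/(109557 + 1/(-16 - 424)) = -218/(109557 + 1/(-440)) = -218/(109557 - 1/440) = -218/48205079/440 = -218*440/48205079 = -95920/48205079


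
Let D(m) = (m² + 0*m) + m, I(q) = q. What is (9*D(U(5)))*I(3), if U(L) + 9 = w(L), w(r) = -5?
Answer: 4914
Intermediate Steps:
U(L) = -14 (U(L) = -9 - 5 = -14)
D(m) = m + m² (D(m) = (m² + 0) + m = m² + m = m + m²)
(9*D(U(5)))*I(3) = (9*(-14*(1 - 14)))*3 = (9*(-14*(-13)))*3 = (9*182)*3 = 1638*3 = 4914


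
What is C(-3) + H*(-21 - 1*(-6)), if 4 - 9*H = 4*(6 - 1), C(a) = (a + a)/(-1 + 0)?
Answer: 98/3 ≈ 32.667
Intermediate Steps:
C(a) = -2*a (C(a) = (2*a)/(-1) = (2*a)*(-1) = -2*a)
H = -16/9 (H = 4/9 - 4*(6 - 1)/9 = 4/9 - 4*5/9 = 4/9 - ⅑*20 = 4/9 - 20/9 = -16/9 ≈ -1.7778)
C(-3) + H*(-21 - 1*(-6)) = -2*(-3) - 16*(-21 - 1*(-6))/9 = 6 - 16*(-21 + 6)/9 = 6 - 16/9*(-15) = 6 + 80/3 = 98/3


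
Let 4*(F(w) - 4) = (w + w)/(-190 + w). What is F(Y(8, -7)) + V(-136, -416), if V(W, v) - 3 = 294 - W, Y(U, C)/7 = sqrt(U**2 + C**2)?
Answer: 26706525/61126 - 665*sqrt(113)/30563 ≈ 436.68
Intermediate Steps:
Y(U, C) = 7*sqrt(C**2 + U**2) (Y(U, C) = 7*sqrt(U**2 + C**2) = 7*sqrt(C**2 + U**2))
F(w) = 4 + w/(2*(-190 + w)) (F(w) = 4 + ((w + w)/(-190 + w))/4 = 4 + ((2*w)/(-190 + w))/4 = 4 + (2*w/(-190 + w))/4 = 4 + w/(2*(-190 + w)))
V(W, v) = 297 - W (V(W, v) = 3 + (294 - W) = 297 - W)
F(Y(8, -7)) + V(-136, -416) = (-1520 + 9*(7*sqrt((-7)**2 + 8**2)))/(2*(-190 + 7*sqrt((-7)**2 + 8**2))) + (297 - 1*(-136)) = (-1520 + 9*(7*sqrt(49 + 64)))/(2*(-190 + 7*sqrt(49 + 64))) + (297 + 136) = (-1520 + 9*(7*sqrt(113)))/(2*(-190 + 7*sqrt(113))) + 433 = (-1520 + 63*sqrt(113))/(2*(-190 + 7*sqrt(113))) + 433 = 433 + (-1520 + 63*sqrt(113))/(2*(-190 + 7*sqrt(113)))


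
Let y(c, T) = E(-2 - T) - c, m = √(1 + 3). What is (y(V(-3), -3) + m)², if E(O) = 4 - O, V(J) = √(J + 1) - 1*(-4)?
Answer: (1 - I*√2)² ≈ -1.0 - 2.8284*I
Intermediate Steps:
m = 2 (m = √4 = 2)
V(J) = 4 + √(1 + J) (V(J) = √(1 + J) + 4 = 4 + √(1 + J))
y(c, T) = 6 + T - c (y(c, T) = (4 - (-2 - T)) - c = (4 + (2 + T)) - c = (6 + T) - c = 6 + T - c)
(y(V(-3), -3) + m)² = ((6 - 3 - (4 + √(1 - 3))) + 2)² = ((6 - 3 - (4 + √(-2))) + 2)² = ((6 - 3 - (4 + I*√2)) + 2)² = ((6 - 3 + (-4 - I*√2)) + 2)² = ((-1 - I*√2) + 2)² = (1 - I*√2)²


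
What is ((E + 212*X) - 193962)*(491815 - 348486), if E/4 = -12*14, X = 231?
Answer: -20877588798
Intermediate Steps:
E = -672 (E = 4*(-12*14) = 4*(-168) = -672)
((E + 212*X) - 193962)*(491815 - 348486) = ((-672 + 212*231) - 193962)*(491815 - 348486) = ((-672 + 48972) - 193962)*143329 = (48300 - 193962)*143329 = -145662*143329 = -20877588798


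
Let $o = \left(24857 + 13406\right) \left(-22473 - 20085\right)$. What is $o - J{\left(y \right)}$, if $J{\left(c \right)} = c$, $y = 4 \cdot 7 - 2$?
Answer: $-1628396780$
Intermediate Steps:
$y = 26$ ($y = 28 - 2 = 26$)
$o = -1628396754$ ($o = 38263 \left(-42558\right) = -1628396754$)
$o - J{\left(y \right)} = -1628396754 - 26 = -1628396780$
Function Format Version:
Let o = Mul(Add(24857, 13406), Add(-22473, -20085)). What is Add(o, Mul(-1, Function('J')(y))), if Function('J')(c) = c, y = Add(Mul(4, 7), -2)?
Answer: -1628396780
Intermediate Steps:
y = 26 (y = Add(28, -2) = 26)
o = -1628396754 (o = Mul(38263, -42558) = -1628396754)
Add(o, Mul(-1, Function('J')(y))) = Add(-1628396754, Mul(-1, 26)) = Add(-1628396754, -26) = -1628396780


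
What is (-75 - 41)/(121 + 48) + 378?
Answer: 63766/169 ≈ 377.31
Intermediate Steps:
(-75 - 41)/(121 + 48) + 378 = -116/169 + 378 = 63766/169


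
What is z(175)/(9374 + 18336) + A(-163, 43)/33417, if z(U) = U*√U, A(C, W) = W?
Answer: 43/33417 + 175*√7/5542 ≈ 0.084832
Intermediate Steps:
z(U) = U^(3/2)
z(175)/(9374 + 18336) + A(-163, 43)/33417 = 175^(3/2)/(9374 + 18336) + 43/33417 = (875*√7)/27710 + 43*(1/33417) = (875*√7)*(1/27710) + 43/33417 = 175*√7/5542 + 43/33417 = 43/33417 + 175*√7/5542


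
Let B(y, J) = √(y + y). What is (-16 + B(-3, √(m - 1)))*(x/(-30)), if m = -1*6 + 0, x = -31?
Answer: -248/15 + 31*I*√6/30 ≈ -16.533 + 2.5311*I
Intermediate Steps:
m = -6 (m = -6 + 0 = -6)
B(y, J) = √2*√y (B(y, J) = √(2*y) = √2*√y)
(-16 + B(-3, √(m - 1)))*(x/(-30)) = (-16 + √2*√(-3))*(-31/(-30)) = (-16 + √2*(I*√3))*(-31*(-1/30)) = (-16 + I*√6)*(31/30) = -248/15 + 31*I*√6/30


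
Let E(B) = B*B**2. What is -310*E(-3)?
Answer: 8370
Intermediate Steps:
E(B) = B**3
-310*E(-3) = -310*(-3)**3 = -310*(-27) = 8370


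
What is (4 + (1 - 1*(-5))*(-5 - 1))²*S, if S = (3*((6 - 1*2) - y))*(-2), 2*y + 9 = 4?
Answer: -39936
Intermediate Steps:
y = -5/2 (y = -9/2 + (½)*4 = -9/2 + 2 = -5/2 ≈ -2.5000)
S = -39 (S = (3*((6 - 1*2) - 1*(-5/2)))*(-2) = (3*((6 - 2) + 5/2))*(-2) = (3*(4 + 5/2))*(-2) = (3*(13/2))*(-2) = (39/2)*(-2) = -39)
(4 + (1 - 1*(-5))*(-5 - 1))²*S = (4 + (1 - 1*(-5))*(-5 - 1))²*(-39) = (4 + (1 + 5)*(-6))²*(-39) = (4 + 6*(-6))²*(-39) = (4 - 36)²*(-39) = (-32)²*(-39) = 1024*(-39) = -39936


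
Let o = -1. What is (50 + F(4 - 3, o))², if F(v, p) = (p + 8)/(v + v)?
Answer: 11449/4 ≈ 2862.3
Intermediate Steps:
F(v, p) = (8 + p)/(2*v) (F(v, p) = (8 + p)/((2*v)) = (8 + p)*(1/(2*v)) = (8 + p)/(2*v))
(50 + F(4 - 3, o))² = (50 + (8 - 1)/(2*(4 - 3)))² = (50 + (½)*7/1)² = (50 + (½)*1*7)² = (50 + 7/2)² = (107/2)² = 11449/4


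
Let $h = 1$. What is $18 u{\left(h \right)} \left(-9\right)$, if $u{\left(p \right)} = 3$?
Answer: $-486$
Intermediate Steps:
$18 u{\left(h \right)} \left(-9\right) = 18 \cdot 3 \left(-9\right) = 54 \left(-9\right) = -486$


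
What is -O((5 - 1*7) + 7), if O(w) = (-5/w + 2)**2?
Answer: -1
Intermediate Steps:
O(w) = (2 - 5/w)**2
-O((5 - 1*7) + 7) = -(-5 + 2*((5 - 1*7) + 7))**2/((5 - 1*7) + 7)**2 = -(-5 + 2*((5 - 7) + 7))**2/((5 - 7) + 7)**2 = -(-5 + 2*(-2 + 7))**2/(-2 + 7)**2 = -(-5 + 2*5)**2/5**2 = -(-5 + 10)**2/25 = -5**2/25 = -25/25 = -1*1 = -1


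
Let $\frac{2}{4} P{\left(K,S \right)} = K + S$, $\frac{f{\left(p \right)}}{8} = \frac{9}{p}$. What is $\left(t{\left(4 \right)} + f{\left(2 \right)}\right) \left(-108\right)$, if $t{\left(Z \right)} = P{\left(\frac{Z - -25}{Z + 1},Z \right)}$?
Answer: $- \frac{30024}{5} \approx -6004.8$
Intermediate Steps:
$f{\left(p \right)} = \frac{72}{p}$ ($f{\left(p \right)} = 8 \frac{9}{p} = \frac{72}{p}$)
$P{\left(K,S \right)} = 2 K + 2 S$ ($P{\left(K,S \right)} = 2 \left(K + S\right) = 2 K + 2 S$)
$t{\left(Z \right)} = 2 Z + \frac{2 \left(25 + Z\right)}{1 + Z}$ ($t{\left(Z \right)} = 2 \frac{Z - -25}{Z + 1} + 2 Z = 2 \frac{Z + 25}{1 + Z} + 2 Z = 2 \frac{25 + Z}{1 + Z} + 2 Z = \frac{2 \left(25 + Z\right)}{1 + Z} + 2 Z = 2 Z + \frac{2 \left(25 + Z\right)}{1 + Z}$)
$\left(t{\left(4 \right)} + f{\left(2 \right)}\right) \left(-108\right) = \left(\frac{2 \left(25 + 4^{2} + 2 \cdot 4\right)}{1 + 4} + \frac{72}{2}\right) \left(-108\right) = \left(\frac{2 \left(25 + 16 + 8\right)}{5} + 72 \cdot \frac{1}{2}\right) \left(-108\right) = \left(2 \cdot \frac{1}{5} \cdot 49 + 36\right) \left(-108\right) = \left(\frac{98}{5} + 36\right) \left(-108\right) = \frac{278}{5} \left(-108\right) = - \frac{30024}{5}$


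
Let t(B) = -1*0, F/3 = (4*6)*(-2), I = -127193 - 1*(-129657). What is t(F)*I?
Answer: 0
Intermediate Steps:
I = 2464 (I = -127193 + 129657 = 2464)
F = -144 (F = 3*((4*6)*(-2)) = 3*(24*(-2)) = 3*(-48) = -144)
t(B) = 0
t(F)*I = 0*2464 = 0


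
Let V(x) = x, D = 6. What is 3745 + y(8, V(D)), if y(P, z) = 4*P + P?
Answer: 3785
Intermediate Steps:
y(P, z) = 5*P
3745 + y(8, V(D)) = 3745 + 5*8 = 3745 + 40 = 3785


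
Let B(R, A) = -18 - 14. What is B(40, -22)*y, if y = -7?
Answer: 224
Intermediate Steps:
B(R, A) = -32
B(40, -22)*y = -32*(-7) = 224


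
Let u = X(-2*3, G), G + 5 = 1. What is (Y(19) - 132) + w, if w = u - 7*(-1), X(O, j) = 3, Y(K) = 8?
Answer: -114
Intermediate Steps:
G = -4 (G = -5 + 1 = -4)
u = 3
w = 10 (w = 3 - 7*(-1) = 3 + 7 = 10)
(Y(19) - 132) + w = (8 - 132) + 10 = -124 + 10 = -114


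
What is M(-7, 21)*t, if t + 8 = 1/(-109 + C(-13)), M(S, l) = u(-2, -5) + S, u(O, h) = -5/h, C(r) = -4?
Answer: 5430/113 ≈ 48.053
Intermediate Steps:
M(S, l) = 1 + S (M(S, l) = -5/(-5) + S = -5*(-1/5) + S = 1 + S)
t = -905/113 (t = -8 + 1/(-109 - 4) = -8 + 1/(-113) = -8 - 1/113 = -905/113 ≈ -8.0089)
M(-7, 21)*t = (1 - 7)*(-905/113) = -6*(-905/113) = 5430/113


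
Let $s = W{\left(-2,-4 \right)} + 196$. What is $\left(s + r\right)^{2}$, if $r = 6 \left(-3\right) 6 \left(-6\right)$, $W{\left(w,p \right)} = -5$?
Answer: $703921$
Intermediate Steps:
$r = 648$ ($r = \left(-18\right) 6 \left(-6\right) = \left(-108\right) \left(-6\right) = 648$)
$s = 191$ ($s = -5 + 196 = 191$)
$\left(s + r\right)^{2} = \left(191 + 648\right)^{2} = 839^{2} = 703921$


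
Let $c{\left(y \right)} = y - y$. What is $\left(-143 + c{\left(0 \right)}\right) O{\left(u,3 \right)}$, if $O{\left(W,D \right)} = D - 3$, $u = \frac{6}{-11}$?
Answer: $0$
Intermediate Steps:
$u = - \frac{6}{11}$ ($u = 6 \left(- \frac{1}{11}\right) = - \frac{6}{11} \approx -0.54545$)
$O{\left(W,D \right)} = -3 + D$ ($O{\left(W,D \right)} = D - 3 = -3 + D$)
$c{\left(y \right)} = 0$
$\left(-143 + c{\left(0 \right)}\right) O{\left(u,3 \right)} = \left(-143 + 0\right) \left(-3 + 3\right) = \left(-143\right) 0 = 0$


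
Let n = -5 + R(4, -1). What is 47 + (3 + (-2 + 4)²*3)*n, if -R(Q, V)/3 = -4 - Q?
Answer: 332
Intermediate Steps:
R(Q, V) = 12 + 3*Q (R(Q, V) = -3*(-4 - Q) = 12 + 3*Q)
n = 19 (n = -5 + (12 + 3*4) = -5 + (12 + 12) = -5 + 24 = 19)
47 + (3 + (-2 + 4)²*3)*n = 47 + (3 + (-2 + 4)²*3)*19 = 47 + (3 + 2²*3)*19 = 47 + (3 + 4*3)*19 = 47 + (3 + 12)*19 = 47 + 15*19 = 47 + 285 = 332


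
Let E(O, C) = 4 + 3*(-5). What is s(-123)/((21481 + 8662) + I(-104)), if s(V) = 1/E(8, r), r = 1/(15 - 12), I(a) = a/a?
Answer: -1/331584 ≈ -3.0158e-6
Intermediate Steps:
I(a) = 1
r = ⅓ (r = 1/3 = ⅓ ≈ 0.33333)
E(O, C) = -11 (E(O, C) = 4 - 15 = -11)
s(V) = -1/11 (s(V) = 1/(-11) = -1/11)
s(-123)/((21481 + 8662) + I(-104)) = -1/(11*((21481 + 8662) + 1)) = -1/(11*(30143 + 1)) = -1/11/30144 = -1/11*1/30144 = -1/331584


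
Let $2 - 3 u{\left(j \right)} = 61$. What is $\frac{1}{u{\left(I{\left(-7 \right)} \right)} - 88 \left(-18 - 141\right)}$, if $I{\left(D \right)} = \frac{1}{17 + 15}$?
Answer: $\frac{3}{41917} \approx 7.157 \cdot 10^{-5}$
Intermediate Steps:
$I{\left(D \right)} = \frac{1}{32}$
$u{\left(j \right)} = - \frac{59}{3}$ ($u{\left(j \right)} = \frac{2}{3} - \frac{61}{3} = - \frac{59}{3}$)
$\frac{1}{u{\left(I{\left(-7 \right)} \right)} - 88 \left(-18 - 141\right)} = \frac{1}{- \frac{59}{3} - 88 \left(-18 - 141\right)} = \frac{1}{- \frac{59}{3} - -13992} = \frac{1}{- \frac{59}{3} + 13992} = \frac{1}{\frac{41917}{3}} = \frac{3}{41917}$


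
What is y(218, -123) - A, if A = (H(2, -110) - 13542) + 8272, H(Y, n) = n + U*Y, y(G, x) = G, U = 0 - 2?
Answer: 5602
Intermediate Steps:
U = -2
H(Y, n) = n - 2*Y
A = -5384 (A = ((-110 - 2*2) - 13542) + 8272 = ((-110 - 4) - 13542) + 8272 = (-114 - 13542) + 8272 = -13656 + 8272 = -5384)
y(218, -123) - A = 218 - 1*(-5384) = 218 + 5384 = 5602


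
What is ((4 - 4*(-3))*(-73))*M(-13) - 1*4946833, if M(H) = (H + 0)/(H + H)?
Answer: -4947417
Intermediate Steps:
M(H) = 1/2 (M(H) = H/((2*H)) = H*(1/(2*H)) = 1/2)
((4 - 4*(-3))*(-73))*M(-13) - 1*4946833 = ((4 - 4*(-3))*(-73))*(1/2) - 1*4946833 = ((4 + 12)*(-73))*(1/2) - 4946833 = (16*(-73))*(1/2) - 4946833 = -1168*1/2 - 4946833 = -584 - 4946833 = -4947417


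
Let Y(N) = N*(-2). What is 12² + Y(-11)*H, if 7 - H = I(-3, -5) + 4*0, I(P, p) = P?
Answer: 364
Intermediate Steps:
Y(N) = -2*N
H = 10 (H = 7 - (-3 + 4*0) = 7 - (-3 + 0) = 7 - 1*(-3) = 7 + 3 = 10)
12² + Y(-11)*H = 12² - 2*(-11)*10 = 144 + 22*10 = 144 + 220 = 364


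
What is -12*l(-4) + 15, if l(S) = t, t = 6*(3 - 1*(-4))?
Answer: -489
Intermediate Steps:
t = 42 (t = 6*(3 + 4) = 6*7 = 42)
l(S) = 42
-12*l(-4) + 15 = -12*42 + 15 = -504 + 15 = -489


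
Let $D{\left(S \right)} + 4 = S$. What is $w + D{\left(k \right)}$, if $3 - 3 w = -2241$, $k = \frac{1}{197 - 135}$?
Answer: $\frac{46129}{62} \approx 744.02$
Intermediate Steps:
$k = \frac{1}{62} \approx 0.016129$
$w = 748$ ($w = 1 - -747 = 1 + 747 = 748$)
$D{\left(S \right)} = -4 + S$
$w + D{\left(k \right)} = 748 + \left(-4 + \frac{1}{62}\right) = 748 - \frac{247}{62} = \frac{46129}{62}$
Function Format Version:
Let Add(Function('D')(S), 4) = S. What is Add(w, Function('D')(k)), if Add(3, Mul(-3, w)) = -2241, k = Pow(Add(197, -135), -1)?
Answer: Rational(46129, 62) ≈ 744.02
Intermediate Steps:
k = Rational(1, 62) (k = Pow(62, -1) = Rational(1, 62) ≈ 0.016129)
w = 748 (w = Add(1, Mul(Rational(-1, 3), -2241)) = Add(1, 747) = 748)
Function('D')(S) = Add(-4, S)
Add(w, Function('D')(k)) = Add(748, Add(-4, Rational(1, 62))) = Add(748, Rational(-247, 62)) = Rational(46129, 62)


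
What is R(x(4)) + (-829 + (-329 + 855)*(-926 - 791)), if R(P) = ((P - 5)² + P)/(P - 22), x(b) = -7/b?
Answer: -343509681/380 ≈ -9.0397e+5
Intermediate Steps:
R(P) = (P + (-5 + P)²)/(-22 + P) (R(P) = ((-5 + P)² + P)/(-22 + P) = (P + (-5 + P)²)/(-22 + P))
R(x(4)) + (-829 + (-329 + 855)*(-926 - 791)) = (-7/4 + (-5 - 7/4)²)/(-22 - 7/4) + (-829 + (-329 + 855)*(-926 - 791)) = (-7*¼ + (-5 - 7*¼)²)/(-22 - 7*¼) + (-829 + 526*(-1717)) = (-7/4 + (-5 - 7/4)²)/(-22 - 7/4) + (-829 - 903142) = (-7/4 + (-27/4)²)/(-95/4) - 903971 = -4*(-7/4 + 729/16)/95 - 903971 = -4/95*701/16 - 903971 = -701/380 - 903971 = -343509681/380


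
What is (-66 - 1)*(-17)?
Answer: 1139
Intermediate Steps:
(-66 - 1)*(-17) = -67*(-17) = 1139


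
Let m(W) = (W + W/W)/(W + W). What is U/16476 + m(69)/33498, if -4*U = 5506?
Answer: -1060337711/12694000104 ≈ -0.083531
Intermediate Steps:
U = -2753/2 (U = -¼*5506 = -2753/2 ≈ -1376.5)
m(W) = (1 + W)/(2*W) (m(W) = (W + 1)/((2*W)) = (1 + W)*(1/(2*W)) = (1 + W)/(2*W))
U/16476 + m(69)/33498 = -2753/2/16476 + ((½)*(1 + 69)/69)/33498 = -2753/2*1/16476 + ((½)*(1/69)*70)*(1/33498) = -2753/32952 + (35/69)*(1/33498) = -2753/32952 + 35/2311362 = -1060337711/12694000104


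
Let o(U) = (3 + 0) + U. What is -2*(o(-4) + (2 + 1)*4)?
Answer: -22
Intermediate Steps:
o(U) = 3 + U
-2*(o(-4) + (2 + 1)*4) = -2*((3 - 4) + (2 + 1)*4) = -2*(-1 + 3*4) = -2*(-1 + 12) = -2*11 = -22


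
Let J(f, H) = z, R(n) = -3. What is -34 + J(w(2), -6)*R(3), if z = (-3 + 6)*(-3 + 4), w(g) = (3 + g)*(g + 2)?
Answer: -43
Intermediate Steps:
w(g) = (2 + g)*(3 + g) (w(g) = (3 + g)*(2 + g) = (2 + g)*(3 + g))
z = 3 (z = 3*1 = 3)
J(f, H) = 3
-34 + J(w(2), -6)*R(3) = -34 + 3*(-3) = -34 - 9 = -43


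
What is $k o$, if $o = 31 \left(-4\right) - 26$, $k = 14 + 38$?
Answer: $-7800$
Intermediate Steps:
$k = 52$
$o = -150$ ($o = -124 - 26 = -150$)
$k o = 52 \left(-150\right) = -7800$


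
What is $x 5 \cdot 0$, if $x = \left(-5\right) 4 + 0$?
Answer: $0$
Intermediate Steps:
$x = -20$ ($x = -20 + 0 = -20$)
$x 5 \cdot 0 = \left(-20\right) 5 \cdot 0 = \left(-100\right) 0 = 0$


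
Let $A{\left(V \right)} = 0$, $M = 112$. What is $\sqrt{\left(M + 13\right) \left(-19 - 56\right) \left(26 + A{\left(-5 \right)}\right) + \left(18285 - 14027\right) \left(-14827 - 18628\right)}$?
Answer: $2 i \sqrt{35673785} \approx 11946.0 i$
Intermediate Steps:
$\sqrt{\left(M + 13\right) \left(-19 - 56\right) \left(26 + A{\left(-5 \right)}\right) + \left(18285 - 14027\right) \left(-14827 - 18628\right)} = \sqrt{\left(112 + 13\right) \left(-19 - 56\right) \left(26 + 0\right) + \left(18285 - 14027\right) \left(-14827 - 18628\right)} = \sqrt{125 \left(\left(-75\right) 26\right) + 4258 \left(-33455\right)} = \sqrt{125 \left(-1950\right) - 142451390} = \sqrt{-243750 - 142451390} = \sqrt{-142695140} = 2 i \sqrt{35673785}$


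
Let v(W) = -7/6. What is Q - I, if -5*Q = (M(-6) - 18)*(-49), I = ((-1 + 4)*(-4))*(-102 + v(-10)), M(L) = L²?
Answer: -5308/5 ≈ -1061.6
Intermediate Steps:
v(W) = -7/6 (v(W) = -7*⅙ = -7/6)
I = 1238 (I = ((-1 + 4)*(-4))*(-102 - 7/6) = (3*(-4))*(-619/6) = -12*(-619/6) = 1238)
Q = 882/5 (Q = -((-6)² - 18)*(-49)/5 = -(36 - 18)*(-49)/5 = -18*(-49)/5 = -⅕*(-882) = 882/5 ≈ 176.40)
Q - I = 882/5 - 1*1238 = 882/5 - 1238 = -5308/5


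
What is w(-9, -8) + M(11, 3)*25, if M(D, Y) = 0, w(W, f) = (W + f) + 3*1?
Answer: -14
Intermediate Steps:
w(W, f) = 3 + W + f (w(W, f) = (W + f) + 3 = 3 + W + f)
w(-9, -8) + M(11, 3)*25 = (3 - 9 - 8) + 0*25 = -14 + 0 = -14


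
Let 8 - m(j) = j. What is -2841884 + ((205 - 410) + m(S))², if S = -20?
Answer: -2810555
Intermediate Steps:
m(j) = 8 - j
-2841884 + ((205 - 410) + m(S))² = -2841884 + ((205 - 410) + (8 - 1*(-20)))² = -2841884 + (-205 + (8 + 20))² = -2841884 + (-205 + 28)² = -2841884 + (-177)² = -2841884 + 31329 = -2810555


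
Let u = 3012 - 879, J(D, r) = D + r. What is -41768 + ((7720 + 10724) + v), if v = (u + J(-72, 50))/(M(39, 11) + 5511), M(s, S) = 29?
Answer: -129212849/5540 ≈ -23324.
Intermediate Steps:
u = 2133
v = 2111/5540 (v = (2133 + (-72 + 50))/(29 + 5511) = (2133 - 22)/5540 = 2111*(1/5540) = 2111/5540 ≈ 0.38105)
-41768 + ((7720 + 10724) + v) = -41768 + ((7720 + 10724) + 2111/5540) = -41768 + (18444 + 2111/5540) = -41768 + 102181871/5540 = -129212849/5540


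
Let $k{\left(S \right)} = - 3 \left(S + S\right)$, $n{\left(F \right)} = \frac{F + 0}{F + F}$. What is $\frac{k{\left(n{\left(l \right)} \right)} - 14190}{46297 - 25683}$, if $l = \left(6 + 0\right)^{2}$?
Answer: $- \frac{14193}{20614} \approx -0.68851$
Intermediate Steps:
$l = 36$ ($l = 6^{2} = 36$)
$n{\left(F \right)} = \frac{1}{2}$ ($n{\left(F \right)} = \frac{F}{2 F} = F \frac{1}{2 F} = \frac{1}{2}$)
$k{\left(S \right)} = - 6 S$ ($k{\left(S \right)} = - 3 \cdot 2 S = - 6 S$)
$\frac{k{\left(n{\left(l \right)} \right)} - 14190}{46297 - 25683} = \frac{\left(-6\right) \frac{1}{2} - 14190}{46297 - 25683} = \frac{-3 - 14190}{20614} = \left(-14193\right) \frac{1}{20614} = - \frac{14193}{20614}$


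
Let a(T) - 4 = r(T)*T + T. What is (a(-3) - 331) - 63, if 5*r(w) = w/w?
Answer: -1968/5 ≈ -393.60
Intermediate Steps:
r(w) = ⅕ (r(w) = (w/w)/5 = (⅕)*1 = ⅕)
a(T) = 4 + 6*T/5 (a(T) = 4 + (T/5 + T) = 4 + 6*T/5)
(a(-3) - 331) - 63 = ((4 + (6/5)*(-3)) - 331) - 63 = ((4 - 18/5) - 331) - 63 = (⅖ - 331) - 63 = -1653/5 - 63 = -1968/5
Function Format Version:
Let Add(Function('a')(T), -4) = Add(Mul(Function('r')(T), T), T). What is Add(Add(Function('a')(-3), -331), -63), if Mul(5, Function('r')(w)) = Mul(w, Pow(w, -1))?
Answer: Rational(-1968, 5) ≈ -393.60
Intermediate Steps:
Function('r')(w) = Rational(1, 5) (Function('r')(w) = Mul(Rational(1, 5), Mul(w, Pow(w, -1))) = Mul(Rational(1, 5), 1) = Rational(1, 5))
Function('a')(T) = Add(4, Mul(Rational(6, 5), T)) (Function('a')(T) = Add(4, Add(Mul(Rational(1, 5), T), T)) = Add(4, Mul(Rational(6, 5), T)))
Add(Add(Function('a')(-3), -331), -63) = Add(Add(Add(4, Mul(Rational(6, 5), -3)), -331), -63) = Add(Add(Add(4, Rational(-18, 5)), -331), -63) = Add(Add(Rational(2, 5), -331), -63) = Add(Rational(-1653, 5), -63) = Rational(-1968, 5)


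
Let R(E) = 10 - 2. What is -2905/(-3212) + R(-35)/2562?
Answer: 3734153/4114572 ≈ 0.90754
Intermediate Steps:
R(E) = 8
-2905/(-3212) + R(-35)/2562 = -2905/(-3212) + 8/2562 = -2905*(-1/3212) + 8*(1/2562) = 2905/3212 + 4/1281 = 3734153/4114572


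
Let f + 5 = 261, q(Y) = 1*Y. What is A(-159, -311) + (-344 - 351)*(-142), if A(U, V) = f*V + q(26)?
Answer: 19100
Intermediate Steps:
q(Y) = Y
f = 256 (f = -5 + 261 = 256)
A(U, V) = 26 + 256*V (A(U, V) = 256*V + 26 = 26 + 256*V)
A(-159, -311) + (-344 - 351)*(-142) = (26 + 256*(-311)) + (-344 - 351)*(-142) = (26 - 79616) - 695*(-142) = -79590 + 98690 = 19100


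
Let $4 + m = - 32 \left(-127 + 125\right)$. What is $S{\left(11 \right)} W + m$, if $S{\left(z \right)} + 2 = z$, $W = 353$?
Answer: $3237$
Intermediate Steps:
$S{\left(z \right)} = -2 + z$
$m = 60$ ($m = -4 - 32 \left(-127 + 125\right) = -4 - -64 = -4 + 64 = 60$)
$S{\left(11 \right)} W + m = \left(-2 + 11\right) 353 + 60 = 9 \cdot 353 + 60 = 3177 + 60 = 3237$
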